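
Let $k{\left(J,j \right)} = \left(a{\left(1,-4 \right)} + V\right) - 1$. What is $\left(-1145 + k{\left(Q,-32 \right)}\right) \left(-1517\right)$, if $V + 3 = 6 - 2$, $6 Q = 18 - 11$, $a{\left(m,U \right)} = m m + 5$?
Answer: $1727863$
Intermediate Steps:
$a{\left(m,U \right)} = 5 + m^{2}$ ($a{\left(m,U \right)} = m^{2} + 5 = 5 + m^{2}$)
$Q = \frac{7}{6}$ ($Q = \frac{18 - 11}{6} = \frac{1}{6} \cdot 7 = \frac{7}{6} \approx 1.1667$)
$V = 1$ ($V = -3 + \left(6 - 2\right) = -3 + 4 = 1$)
$k{\left(J,j \right)} = 6$ ($k{\left(J,j \right)} = \left(\left(5 + 1^{2}\right) + 1\right) - 1 = \left(\left(5 + 1\right) + 1\right) - 1 = \left(6 + 1\right) - 1 = 7 - 1 = 6$)
$\left(-1145 + k{\left(Q,-32 \right)}\right) \left(-1517\right) = \left(-1145 + 6\right) \left(-1517\right) = \left(-1139\right) \left(-1517\right) = 1727863$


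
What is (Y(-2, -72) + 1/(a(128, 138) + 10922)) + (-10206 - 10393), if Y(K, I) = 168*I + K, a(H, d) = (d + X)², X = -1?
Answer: -970806626/29691 ≈ -32697.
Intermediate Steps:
a(H, d) = (-1 + d)² (a(H, d) = (d - 1)² = (-1 + d)²)
Y(K, I) = K + 168*I
(Y(-2, -72) + 1/(a(128, 138) + 10922)) + (-10206 - 10393) = ((-2 + 168*(-72)) + 1/((-1 + 138)² + 10922)) + (-10206 - 10393) = ((-2 - 12096) + 1/(137² + 10922)) - 20599 = (-12098 + 1/(18769 + 10922)) - 20599 = (-12098 + 1/29691) - 20599 = -359201717/29691 - 20599 = -970806626/29691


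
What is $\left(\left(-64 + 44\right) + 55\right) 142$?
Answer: $4970$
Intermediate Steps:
$\left(\left(-64 + 44\right) + 55\right) 142 = \left(-20 + 55\right) 142 = 35 \cdot 142 = 4970$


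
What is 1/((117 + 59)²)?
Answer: 1/30976 ≈ 3.2283e-5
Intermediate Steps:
1/((117 + 59)²) = 1/(176²) = 1/30976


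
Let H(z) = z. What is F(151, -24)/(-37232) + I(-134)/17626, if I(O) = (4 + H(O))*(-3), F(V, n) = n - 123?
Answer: 8555751/328125616 ≈ 0.026075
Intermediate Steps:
F(V, n) = -123 + n
I(O) = -12 - 3*O (I(O) = (4 + O)*(-3) = -12 - 3*O)
F(151, -24)/(-37232) + I(-134)/17626 = (-123 - 24)/(-37232) + (-12 - 3*(-134))/17626 = -147*(-1/37232) + (-12 + 402)*(1/17626) = 147/37232 + 390*(1/17626) = 147/37232 + 195/8813 = 8555751/328125616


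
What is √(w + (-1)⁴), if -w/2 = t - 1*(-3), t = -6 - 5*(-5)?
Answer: I*√43 ≈ 6.5574*I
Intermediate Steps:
t = 19 (t = -6 + 25 = 19)
w = -44 (w = -2*(19 - 1*(-3)) = -2*(19 + 3) = -2*22 = -44)
√(w + (-1)⁴) = √(-44 + (-1)⁴) = √(-44 + 1) = √(-43) = I*√43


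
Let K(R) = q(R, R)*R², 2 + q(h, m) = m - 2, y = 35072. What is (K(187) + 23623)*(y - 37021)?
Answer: -12518329550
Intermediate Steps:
q(h, m) = -4 + m (q(h, m) = -2 + (m - 2) = -2 + (-2 + m) = -4 + m)
K(R) = R²*(-4 + R) (K(R) = (-4 + R)*R² = R²*(-4 + R))
(K(187) + 23623)*(y - 37021) = (187²*(-4 + 187) + 23623)*(35072 - 37021) = (34969*183 + 23623)*(-1949) = (6399327 + 23623)*(-1949) = 6422950*(-1949) = -12518329550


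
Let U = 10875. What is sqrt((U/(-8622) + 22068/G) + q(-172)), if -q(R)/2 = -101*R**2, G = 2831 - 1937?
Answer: sqrt(1095862409504146590)/428226 ≈ 2444.6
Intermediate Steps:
G = 894
q(R) = 202*R**2 (q(R) = -(-202)*R**2 = 202*R**2)
sqrt((U/(-8622) + 22068/G) + q(-172)) = sqrt((10875/(-8622) + 22068/894) + 202*(-172)**2) = sqrt((10875*(-1/8622) + 22068*(1/894)) + 202*29584) = sqrt((-3625/2874 + 3678/149) + 5975968) = sqrt(10030447/428226 + 5975968) = sqrt(2559074903215/428226) = sqrt(1095862409504146590)/428226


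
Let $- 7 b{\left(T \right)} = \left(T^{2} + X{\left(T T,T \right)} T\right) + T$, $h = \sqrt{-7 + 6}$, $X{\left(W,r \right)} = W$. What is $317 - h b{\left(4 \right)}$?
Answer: $317 + 12 i \approx 317.0 + 12.0 i$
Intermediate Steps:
$h = i$ ($h = \sqrt{-1} = i \approx 1.0 i$)
$b{\left(T \right)} = - \frac{T}{7} - \frac{T^{2}}{7} - \frac{T^{3}}{7}$ ($b{\left(T \right)} = - \frac{\left(T^{2} + T T T\right) + T}{7} = - \frac{\left(T^{2} + T^{2} T\right) + T}{7} = - \frac{\left(T^{2} + T^{3}\right) + T}{7} = - \frac{T + T^{2} + T^{3}}{7} = - \frac{T}{7} - \frac{T^{2}}{7} - \frac{T^{3}}{7}$)
$317 - h b{\left(4 \right)} = 317 - i \left(\left(- \frac{1}{7}\right) 4 \left(1 + 4 + 4^{2}\right)\right) = 317 - i \left(\left(- \frac{1}{7}\right) 4 \left(1 + 4 + 16\right)\right) = 317 - i \left(\left(- \frac{1}{7}\right) 4 \cdot 21\right) = 317 - i \left(-12\right) = 317 - - 12 i = 317 + 12 i$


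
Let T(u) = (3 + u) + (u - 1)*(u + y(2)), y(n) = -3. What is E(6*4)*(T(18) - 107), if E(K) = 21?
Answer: 3549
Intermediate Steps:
T(u) = 3 + u + (-1 + u)*(-3 + u) (T(u) = (3 + u) + (u - 1)*(u - 3) = (3 + u) + (-1 + u)*(-3 + u) = 3 + u + (-1 + u)*(-3 + u))
E(6*4)*(T(18) - 107) = 21*((6 + 18**2 - 3*18) - 107) = 21*((6 + 324 - 54) - 107) = 21*(276 - 107) = 21*169 = 3549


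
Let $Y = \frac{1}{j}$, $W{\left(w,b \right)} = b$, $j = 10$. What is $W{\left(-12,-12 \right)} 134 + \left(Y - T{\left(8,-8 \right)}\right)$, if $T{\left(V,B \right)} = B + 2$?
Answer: $- \frac{16019}{10} \approx -1601.9$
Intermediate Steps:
$T{\left(V,B \right)} = 2 + B$
$Y = \frac{1}{10} \approx 0.1$
$W{\left(-12,-12 \right)} 134 + \left(Y - T{\left(8,-8 \right)}\right) = \left(-12\right) 134 + \left(\frac{1}{10} - \left(2 - 8\right)\right) = -1608 + \left(\frac{1}{10} - -6\right) = -1608 + \left(\frac{1}{10} + 6\right) = -1608 + \frac{61}{10} = - \frac{16019}{10}$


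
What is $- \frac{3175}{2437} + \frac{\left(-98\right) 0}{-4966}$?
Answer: $- \frac{3175}{2437} \approx -1.3028$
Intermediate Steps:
$- \frac{3175}{2437} + \frac{\left(-98\right) 0}{-4966} = \left(-3175\right) \frac{1}{2437} + 0 \left(- \frac{1}{4966}\right) = - \frac{3175}{2437} + 0 = - \frac{3175}{2437}$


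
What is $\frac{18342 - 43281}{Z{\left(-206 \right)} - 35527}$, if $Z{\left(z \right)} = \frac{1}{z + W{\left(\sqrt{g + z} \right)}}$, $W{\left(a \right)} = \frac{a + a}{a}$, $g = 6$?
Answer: $\frac{5087556}{7247509} \approx 0.70197$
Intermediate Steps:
$W{\left(a \right)} = 2$ ($W{\left(a \right)} = \frac{2 a}{a} = 2$)
$Z{\left(z \right)} = \frac{1}{2 + z}$ ($Z{\left(z \right)} = \frac{1}{z + 2} = \frac{1}{2 + z}$)
$\frac{18342 - 43281}{Z{\left(-206 \right)} - 35527} = \frac{18342 - 43281}{\frac{1}{2 - 206} - 35527} = - \frac{24939}{\frac{1}{-204} - 35527} = - \frac{24939}{- \frac{1}{204} - 35527} = - \frac{24939}{- \frac{7247509}{204}} = \left(-24939\right) \left(- \frac{204}{7247509}\right) = \frac{5087556}{7247509}$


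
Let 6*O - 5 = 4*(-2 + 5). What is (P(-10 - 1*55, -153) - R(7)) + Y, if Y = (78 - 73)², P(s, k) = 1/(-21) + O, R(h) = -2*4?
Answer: 501/14 ≈ 35.786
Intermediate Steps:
R(h) = -8
O = 17/6 (O = ⅚ + (4*(-2 + 5))/6 = ⅚ + (4*3)/6 = ⅚ + (⅙)*12 = ⅚ + 2 = 17/6 ≈ 2.8333)
P(s, k) = 39/14 (P(s, k) = 1/(-21) + 17/6 = -1/21 + 17/6 = 39/14)
Y = 25 (Y = 5² = 25)
(P(-10 - 1*55, -153) - R(7)) + Y = (39/14 - 1*(-8)) + 25 = (39/14 + 8) + 25 = 151/14 + 25 = 501/14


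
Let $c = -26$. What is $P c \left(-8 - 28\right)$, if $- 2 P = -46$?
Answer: $21528$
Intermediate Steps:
$P = 23$ ($P = \left(- \frac{1}{2}\right) \left(-46\right) = 23$)
$P c \left(-8 - 28\right) = 23 \left(-26\right) \left(-8 - 28\right) = - 598 \left(-8 - 28\right) = \left(-598\right) \left(-36\right) = 21528$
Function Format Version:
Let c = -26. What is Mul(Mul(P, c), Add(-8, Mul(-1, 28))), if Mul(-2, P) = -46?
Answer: 21528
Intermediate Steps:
P = 23 (P = Mul(Rational(-1, 2), -46) = 23)
Mul(Mul(P, c), Add(-8, Mul(-1, 28))) = Mul(Mul(23, -26), Add(-8, Mul(-1, 28))) = Mul(-598, Add(-8, -28)) = Mul(-598, -36) = 21528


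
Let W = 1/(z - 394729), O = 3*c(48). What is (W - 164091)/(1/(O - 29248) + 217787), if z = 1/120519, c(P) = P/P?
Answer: -45658426114052902281/60599372582204260180 ≈ -0.75345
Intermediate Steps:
c(P) = 1
O = 3 (O = 3*1 = 3)
z = 1/120519 ≈ 8.2974e-6
W = -120519/47572344350 (W = 1/(1/120519 - 394729) = 1/(-47572344350/120519) = -120519/47572344350 ≈ -2.5334e-6)
(W - 164091)/(1/(O - 29248) + 217787) = (-120519/47572344350 - 164091)/(1/(3 - 29248) + 217787) = -7806193556856369/(47572344350*(1/(-29245) + 217787)) = -7806193556856369/(47572344350*(-1/29245 + 217787)) = -7806193556856369/(47572344350*6369180814/29245) = -7806193556856369/47572344350*29245/6369180814 = -45658426114052902281/60599372582204260180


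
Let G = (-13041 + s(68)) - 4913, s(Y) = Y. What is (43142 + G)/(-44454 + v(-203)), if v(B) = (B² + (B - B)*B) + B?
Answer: -3157/431 ≈ -7.3248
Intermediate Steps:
v(B) = B + B² (v(B) = (B² + 0*B) + B = (B² + 0) + B = B² + B = B + B²)
G = -17886 (G = (-13041 + 68) - 4913 = -12973 - 4913 = -17886)
(43142 + G)/(-44454 + v(-203)) = (43142 - 17886)/(-44454 - 203*(1 - 203)) = 25256/(-44454 - 203*(-202)) = 25256/(-44454 + 41006) = 25256/(-3448) = 25256*(-1/3448) = -3157/431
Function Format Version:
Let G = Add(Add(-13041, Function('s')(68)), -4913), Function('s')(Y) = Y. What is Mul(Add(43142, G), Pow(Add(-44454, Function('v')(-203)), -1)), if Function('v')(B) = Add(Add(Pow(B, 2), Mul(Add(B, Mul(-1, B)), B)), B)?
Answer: Rational(-3157, 431) ≈ -7.3248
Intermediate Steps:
Function('v')(B) = Add(B, Pow(B, 2)) (Function('v')(B) = Add(Add(Pow(B, 2), Mul(0, B)), B) = Add(Add(Pow(B, 2), 0), B) = Add(Pow(B, 2), B) = Add(B, Pow(B, 2)))
G = -17886 (G = Add(Add(-13041, 68), -4913) = Add(-12973, -4913) = -17886)
Mul(Add(43142, G), Pow(Add(-44454, Function('v')(-203)), -1)) = Mul(Add(43142, -17886), Pow(Add(-44454, Mul(-203, Add(1, -203))), -1)) = Mul(25256, Pow(Add(-44454, Mul(-203, -202)), -1)) = Mul(25256, Pow(Add(-44454, 41006), -1)) = Mul(25256, Pow(-3448, -1)) = Mul(25256, Rational(-1, 3448)) = Rational(-3157, 431)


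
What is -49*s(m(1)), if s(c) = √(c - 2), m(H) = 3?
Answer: -49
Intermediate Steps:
s(c) = √(-2 + c)
-49*s(m(1)) = -49*√(-2 + 3) = -49*√1 = -49*1 = -49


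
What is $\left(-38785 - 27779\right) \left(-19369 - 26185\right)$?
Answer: $3032256456$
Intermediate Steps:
$\left(-38785 - 27779\right) \left(-19369 - 26185\right) = \left(-66564\right) \left(-45554\right) = 3032256456$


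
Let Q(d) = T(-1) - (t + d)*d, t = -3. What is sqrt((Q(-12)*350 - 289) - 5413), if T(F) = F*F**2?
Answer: 2*I*sqrt(17263) ≈ 262.78*I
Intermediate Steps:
T(F) = F**3
Q(d) = -1 - d*(-3 + d) (Q(d) = (-1)**3 - (-3 + d)*d = -1 - d*(-3 + d))
sqrt((Q(-12)*350 - 289) - 5413) = sqrt(((-1 - 1*(-12)**2 + 3*(-12))*350 - 289) - 5413) = sqrt(((-1 - 1*144 - 36)*350 - 289) - 5413) = sqrt(((-1 - 144 - 36)*350 - 289) - 5413) = sqrt((-181*350 - 289) - 5413) = sqrt((-63350 - 289) - 5413) = sqrt(-63639 - 5413) = sqrt(-69052) = 2*I*sqrt(17263)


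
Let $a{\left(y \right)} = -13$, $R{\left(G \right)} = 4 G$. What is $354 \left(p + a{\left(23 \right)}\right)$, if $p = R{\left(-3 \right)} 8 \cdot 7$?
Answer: $-242490$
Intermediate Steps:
$p = -672$ ($p = 4 \left(-3\right) 8 \cdot 7 = \left(-12\right) 8 \cdot 7 = \left(-96\right) 7 = -672$)
$354 \left(p + a{\left(23 \right)}\right) = 354 \left(-672 - 13\right) = 354 \left(-685\right) = -242490$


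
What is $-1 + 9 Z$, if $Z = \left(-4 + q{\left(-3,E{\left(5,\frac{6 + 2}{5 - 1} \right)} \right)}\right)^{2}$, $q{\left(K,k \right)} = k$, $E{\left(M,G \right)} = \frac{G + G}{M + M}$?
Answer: $\frac{2891}{25} \approx 115.64$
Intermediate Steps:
$E{\left(M,G \right)} = \frac{G}{M}$ ($E{\left(M,G \right)} = \frac{2 G}{2 M} = 2 G \frac{1}{2 M} = \frac{G}{M}$)
$Z = \frac{324}{25}$ ($Z = \left(-4 + \frac{\left(6 + 2\right) \frac{1}{5 - 1}}{5}\right)^{2} = \left(-4 + \frac{8}{4} \cdot \frac{1}{5}\right)^{2} = \left(-4 + 8 \cdot \frac{1}{4} \cdot \frac{1}{5}\right)^{2} = \left(-4 + 2 \cdot \frac{1}{5}\right)^{2} = \left(-4 + \frac{2}{5}\right)^{2} = \left(- \frac{18}{5}\right)^{2} = \frac{324}{25} \approx 12.96$)
$-1 + 9 Z = -1 + 9 \cdot \frac{324}{25} = -1 + \frac{2916}{25} = \frac{2891}{25}$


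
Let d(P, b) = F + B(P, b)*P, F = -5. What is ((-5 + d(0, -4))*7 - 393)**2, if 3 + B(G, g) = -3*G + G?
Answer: 214369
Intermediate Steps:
B(G, g) = -3 - 2*G (B(G, g) = -3 + (-3*G + G) = -3 - 2*G)
d(P, b) = -5 + P*(-3 - 2*P) (d(P, b) = -5 + (-3 - 2*P)*P = -5 + P*(-3 - 2*P))
((-5 + d(0, -4))*7 - 393)**2 = ((-5 + (-5 - 1*0*(3 + 2*0)))*7 - 393)**2 = ((-5 + (-5 - 1*0*(3 + 0)))*7 - 393)**2 = ((-5 + (-5 - 1*0*3))*7 - 393)**2 = ((-5 + (-5 + 0))*7 - 393)**2 = ((-5 - 5)*7 - 393)**2 = (-10*7 - 393)**2 = (-70 - 393)**2 = (-463)**2 = 214369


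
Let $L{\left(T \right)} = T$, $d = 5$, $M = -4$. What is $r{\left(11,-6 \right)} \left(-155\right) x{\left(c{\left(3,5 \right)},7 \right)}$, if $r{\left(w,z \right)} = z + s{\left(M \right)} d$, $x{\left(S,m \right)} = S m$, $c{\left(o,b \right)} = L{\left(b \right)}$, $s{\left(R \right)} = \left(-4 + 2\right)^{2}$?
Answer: $-75950$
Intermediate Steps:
$s{\left(R \right)} = 4$ ($s{\left(R \right)} = \left(-2\right)^{2} = 4$)
$c{\left(o,b \right)} = b$
$r{\left(w,z \right)} = 20 + z$ ($r{\left(w,z \right)} = z + 4 \cdot 5 = z + 20 = 20 + z$)
$r{\left(11,-6 \right)} \left(-155\right) x{\left(c{\left(3,5 \right)},7 \right)} = \left(20 - 6\right) \left(-155\right) 5 \cdot 7 = 14 \left(-155\right) 35 = \left(-2170\right) 35 = -75950$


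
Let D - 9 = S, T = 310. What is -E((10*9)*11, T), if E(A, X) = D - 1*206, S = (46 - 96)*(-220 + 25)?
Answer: -9553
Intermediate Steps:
S = 9750 (S = -50*(-195) = 9750)
D = 9759 (D = 9 + 9750 = 9759)
E(A, X) = 9553 (E(A, X) = 9759 - 1*206 = 9759 - 206 = 9553)
-E((10*9)*11, T) = -1*9553 = -9553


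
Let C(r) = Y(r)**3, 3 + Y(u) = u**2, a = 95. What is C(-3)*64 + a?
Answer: 13919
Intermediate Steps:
Y(u) = -3 + u**2
C(r) = (-3 + r**2)**3
C(-3)*64 + a = (-3 + (-3)**2)**3*64 + 95 = (-3 + 9)**3*64 + 95 = 6**3*64 + 95 = 216*64 + 95 = 13824 + 95 = 13919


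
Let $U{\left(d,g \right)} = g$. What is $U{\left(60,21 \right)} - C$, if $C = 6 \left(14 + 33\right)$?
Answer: $-261$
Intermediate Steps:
$C = 282$ ($C = 6 \cdot 47 = 282$)
$U{\left(60,21 \right)} - C = 21 - 282 = -261$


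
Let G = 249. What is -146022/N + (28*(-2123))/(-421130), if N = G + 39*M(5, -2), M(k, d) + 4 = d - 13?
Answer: 5126957609/17266330 ≈ 296.93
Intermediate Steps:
M(k, d) = -17 + d (M(k, d) = -4 + (d - 13) = -4 + (-13 + d) = -17 + d)
N = -492 (N = 249 + 39*(-17 - 2) = 249 + 39*(-19) = 249 - 741 = -492)
-146022/N + (28*(-2123))/(-421130) = -146022/(-492) + (28*(-2123))/(-421130) = -146022*(-1/492) - 59444*(-1/421130) = 24337/82 + 29722/210565 = 5126957609/17266330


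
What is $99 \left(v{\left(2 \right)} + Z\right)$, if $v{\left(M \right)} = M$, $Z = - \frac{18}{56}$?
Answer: $\frac{4653}{28} \approx 166.18$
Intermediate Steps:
$Z = - \frac{9}{28}$ ($Z = \left(-18\right) \frac{1}{56} = - \frac{9}{28} \approx -0.32143$)
$99 \left(v{\left(2 \right)} + Z\right) = 99 \left(2 - \frac{9}{28}\right) = 99 \cdot \frac{47}{28} = \frac{4653}{28}$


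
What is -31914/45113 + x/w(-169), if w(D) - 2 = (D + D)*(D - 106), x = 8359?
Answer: -13144013/21286008 ≈ -0.61750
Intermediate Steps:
w(D) = 2 + 2*D*(-106 + D) (w(D) = 2 + (D + D)*(D - 106) = 2 + (2*D)*(-106 + D) = 2 + 2*D*(-106 + D))
-31914/45113 + x/w(-169) = -31914/45113 + 8359/(2 - 212*(-169) + 2*(-169)**2) = -31914*1/45113 + 8359/(2 + 35828 + 2*28561) = -162/229 + 8359/(2 + 35828 + 57122) = -162/229 + 8359/92952 = -13144013/21286008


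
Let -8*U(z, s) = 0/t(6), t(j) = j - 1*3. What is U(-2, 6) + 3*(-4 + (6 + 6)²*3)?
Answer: 1284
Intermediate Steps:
t(j) = -3 + j (t(j) = j - 3 = -3 + j)
U(z, s) = 0 (U(z, s) = -0/(-3 + 6) = -0/3 = -⅛*0 = 0)
U(-2, 6) + 3*(-4 + (6 + 6)²*3) = 0 + 3*(-4 + (6 + 6)²*3) = 0 + 3*(-4 + 12²*3) = 0 + 3*(-4 + 144*3) = 0 + 3*(-4 + 432) = 0 + 3*428 = 0 + 1284 = 1284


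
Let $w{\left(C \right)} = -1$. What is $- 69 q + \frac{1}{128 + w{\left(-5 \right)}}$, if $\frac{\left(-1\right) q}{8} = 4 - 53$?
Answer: $- \frac{3435095}{127} \approx -27048.0$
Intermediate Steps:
$q = 392$ ($q = - 8 \left(4 - 53\right) = \left(-8\right) \left(-49\right) = 392$)
$- 69 q + \frac{1}{128 + w{\left(-5 \right)}} = \left(-69\right) 392 + \frac{1}{128 - 1} = -27048 + \frac{1}{127} = - \frac{3435095}{127}$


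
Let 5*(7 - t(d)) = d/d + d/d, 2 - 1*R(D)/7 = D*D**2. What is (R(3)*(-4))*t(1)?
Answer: 4620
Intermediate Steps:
R(D) = 14 - 7*D**3 (R(D) = 14 - 7*D*D**2 = 14 - 7*D**3)
t(d) = 33/5 (t(d) = 7 - (d/d + d/d)/5 = 7 - (1 + 1)/5 = 7 - 1/5*2 = 7 - 2/5 = 33/5)
(R(3)*(-4))*t(1) = ((14 - 7*3**3)*(-4))*(33/5) = ((14 - 7*27)*(-4))*(33/5) = ((14 - 189)*(-4))*(33/5) = -175*(-4)*(33/5) = 700*(33/5) = 4620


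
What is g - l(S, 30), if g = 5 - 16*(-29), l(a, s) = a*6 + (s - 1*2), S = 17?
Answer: 339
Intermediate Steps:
l(a, s) = -2 + s + 6*a (l(a, s) = 6*a + (s - 2) = 6*a + (-2 + s) = -2 + s + 6*a)
g = 469 (g = 5 + 464 = 469)
g - l(S, 30) = 469 - (-2 + 30 + 6*17) = 469 - (-2 + 30 + 102) = 469 - 1*130 = 469 - 130 = 339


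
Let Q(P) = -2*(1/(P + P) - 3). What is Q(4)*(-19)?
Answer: -437/4 ≈ -109.25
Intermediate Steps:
Q(P) = 6 - 1/P (Q(P) = -2*(1/(2*P) - 3) = -2*(-3 + 1/(2*P)) = 6 - 1/P)
Q(4)*(-19) = (6 - 1/4)*(-19) = (23/4)*(-19) = -437/4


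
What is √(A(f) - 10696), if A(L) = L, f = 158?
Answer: I*√10538 ≈ 102.65*I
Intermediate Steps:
√(A(f) - 10696) = √(158 - 10696) = √(-10538) = I*√10538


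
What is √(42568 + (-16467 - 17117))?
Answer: 2*√2246 ≈ 94.784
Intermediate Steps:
√(42568 + (-16467 - 17117)) = √(42568 - 33584) = √8984 = 2*√2246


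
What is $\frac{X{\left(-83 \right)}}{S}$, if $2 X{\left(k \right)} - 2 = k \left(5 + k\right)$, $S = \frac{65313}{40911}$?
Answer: $\frac{44156606}{21771} \approx 2028.2$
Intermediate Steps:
$S = \frac{21771}{13637}$ ($S = 65313 \cdot \frac{1}{40911} = \frac{21771}{13637} \approx 1.5965$)
$X{\left(k \right)} = 1 + \frac{k \left(5 + k\right)}{2}$
$\frac{X{\left(-83 \right)}}{S} = \frac{1 + \frac{\left(-83\right)^{2}}{2} + \frac{5}{2} \left(-83\right)}{\frac{21771}{13637}} = \left(1 + \frac{1}{2} \cdot 6889 - \frac{415}{2}\right) \frac{13637}{21771} = \left(1 + \frac{6889}{2} - \frac{415}{2}\right) \frac{13637}{21771} = 3238 \cdot \frac{13637}{21771} = \frac{44156606}{21771}$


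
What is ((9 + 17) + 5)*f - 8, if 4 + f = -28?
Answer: -1000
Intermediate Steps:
f = -32 (f = -4 - 28 = -32)
((9 + 17) + 5)*f - 8 = ((9 + 17) + 5)*(-32) - 8 = (26 + 5)*(-32) - 8 = 31*(-32) - 8 = -992 - 8 = -1000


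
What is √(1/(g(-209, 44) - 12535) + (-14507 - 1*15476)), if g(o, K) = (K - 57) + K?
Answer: I*√1171960635558/6252 ≈ 173.16*I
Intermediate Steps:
g(o, K) = -57 + 2*K (g(o, K) = (-57 + K) + K = -57 + 2*K)
√(1/(g(-209, 44) - 12535) + (-14507 - 1*15476)) = √(1/((-57 + 2*44) - 12535) + (-14507 - 1*15476)) = √(1/((-57 + 88) - 12535) + (-14507 - 15476)) = √(1/(31 - 12535) - 29983) = √(1/(-12504) - 29983) = √(-1/12504 - 29983) = √(-374907433/12504) = I*√1171960635558/6252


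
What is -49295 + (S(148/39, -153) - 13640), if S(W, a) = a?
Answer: -63088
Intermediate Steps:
-49295 + (S(148/39, -153) - 13640) = -49295 + (-153 - 13640) = -49295 - 13793 = -63088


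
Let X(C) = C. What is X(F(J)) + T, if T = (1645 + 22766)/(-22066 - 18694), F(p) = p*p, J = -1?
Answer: 16349/40760 ≈ 0.40110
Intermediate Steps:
F(p) = p²
T = -24411/40760 (T = 24411/(-40760) = 24411*(-1/40760) = -24411/40760 ≈ -0.59890)
X(F(J)) + T = (-1)² - 24411/40760 = 1 - 24411/40760 = 16349/40760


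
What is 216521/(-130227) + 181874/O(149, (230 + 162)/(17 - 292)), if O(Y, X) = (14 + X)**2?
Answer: 127755847407479/111230266602 ≈ 1148.6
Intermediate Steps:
216521/(-130227) + 181874/O(149, (230 + 162)/(17 - 292)) = 216521/(-130227) + 181874/((14 + (230 + 162)/(17 - 292))**2) = 216521*(-1/130227) + 181874/((14 + 392/(-275))**2) = -216521/130227 + 181874/((14 + 392*(-1/275))**2) = -216521/130227 + 181874/((14 - 392/275)**2) = -216521/130227 + 181874/((3458/275)**2) = -216521/130227 + 181874/(11957764/75625) = -216521/130227 + 181874*(75625/11957764) = -216521/130227 + 982444375/854126 = 127755847407479/111230266602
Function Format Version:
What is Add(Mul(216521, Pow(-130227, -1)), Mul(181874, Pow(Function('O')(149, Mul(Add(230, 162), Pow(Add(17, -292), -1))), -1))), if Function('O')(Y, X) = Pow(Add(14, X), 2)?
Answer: Rational(127755847407479, 111230266602) ≈ 1148.6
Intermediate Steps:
Add(Mul(216521, Pow(-130227, -1)), Mul(181874, Pow(Function('O')(149, Mul(Add(230, 162), Pow(Add(17, -292), -1))), -1))) = Add(Mul(216521, Pow(-130227, -1)), Mul(181874, Pow(Pow(Add(14, Mul(Add(230, 162), Pow(Add(17, -292), -1))), 2), -1))) = Add(Mul(216521, Rational(-1, 130227)), Mul(181874, Pow(Pow(Add(14, Mul(392, Pow(-275, -1))), 2), -1))) = Add(Rational(-216521, 130227), Mul(181874, Pow(Pow(Add(14, Mul(392, Rational(-1, 275))), 2), -1))) = Add(Rational(-216521, 130227), Mul(181874, Pow(Pow(Add(14, Rational(-392, 275)), 2), -1))) = Add(Rational(-216521, 130227), Mul(181874, Pow(Pow(Rational(3458, 275), 2), -1))) = Add(Rational(-216521, 130227), Mul(181874, Pow(Rational(11957764, 75625), -1))) = Add(Rational(-216521, 130227), Mul(181874, Rational(75625, 11957764))) = Add(Rational(-216521, 130227), Rational(982444375, 854126)) = Rational(127755847407479, 111230266602)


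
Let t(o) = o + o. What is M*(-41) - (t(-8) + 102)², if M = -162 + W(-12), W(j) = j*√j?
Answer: -754 + 984*I*√3 ≈ -754.0 + 1704.3*I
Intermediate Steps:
W(j) = j^(3/2)
t(o) = 2*o
M = -162 - 24*I*√3 (M = -162 + (-12)^(3/2) = -162 - 24*I*√3 ≈ -162.0 - 41.569*I)
M*(-41) - (t(-8) + 102)² = (-162 - 24*I*√3)*(-41) - (2*(-8) + 102)² = (6642 + 984*I*√3) - (-16 + 102)² = (6642 + 984*I*√3) - 1*86² = (6642 + 984*I*√3) - 1*7396 = (6642 + 984*I*√3) - 7396 = -754 + 984*I*√3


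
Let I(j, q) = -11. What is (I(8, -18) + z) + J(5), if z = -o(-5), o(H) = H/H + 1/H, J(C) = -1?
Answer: -64/5 ≈ -12.800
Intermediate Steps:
o(H) = 1 + 1/H
z = -4/5 (z = -(1 - 5)/(-5) = -(-1)*(-4)/5 = -1*4/5 = -4/5 ≈ -0.80000)
(I(8, -18) + z) + J(5) = (-11 - 4/5) - 1 = -59/5 - 1 = -64/5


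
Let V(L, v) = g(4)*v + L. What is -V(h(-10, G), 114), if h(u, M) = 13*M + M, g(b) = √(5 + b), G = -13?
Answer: -160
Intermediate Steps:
h(u, M) = 14*M
V(L, v) = L + 3*v (V(L, v) = √(5 + 4)*v + L = √9*v + L = 3*v + L = L + 3*v)
-V(h(-10, G), 114) = -(14*(-13) + 3*114) = -(-182 + 342) = -1*160 = -160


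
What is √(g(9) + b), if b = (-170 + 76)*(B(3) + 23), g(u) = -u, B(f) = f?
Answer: I*√2453 ≈ 49.528*I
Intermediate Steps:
b = -2444 (b = (-170 + 76)*(3 + 23) = -94*26 = -2444)
√(g(9) + b) = √(-1*9 - 2444) = √(-9 - 2444) = √(-2453) = I*√2453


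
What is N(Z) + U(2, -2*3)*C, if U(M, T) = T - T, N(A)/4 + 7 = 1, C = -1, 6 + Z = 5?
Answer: -24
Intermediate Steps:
Z = -1 (Z = -6 + 5 = -1)
N(A) = -24 (N(A) = -28 + 4*1 = -28 + 4 = -24)
U(M, T) = 0
N(Z) + U(2, -2*3)*C = -24 + 0*(-1) = -24 + 0 = -24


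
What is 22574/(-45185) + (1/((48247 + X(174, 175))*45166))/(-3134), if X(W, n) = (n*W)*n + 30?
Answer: -17181511228307774697/34391183877517708780 ≈ -0.49959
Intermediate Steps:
X(W, n) = 30 + W*n**2 (X(W, n) = (W*n)*n + 30 = W*n**2 + 30 = 30 + W*n**2)
22574/(-45185) + (1/((48247 + X(174, 175))*45166))/(-3134) = 22574/(-45185) + (1/((48247 + (30 + 174*175**2))*45166))/(-3134) = 22574*(-1/45185) + ((1/45166)/(48247 + (30 + 174*30625)))*(-1/3134) = -22574/45185 + ((1/45166)/(48247 + (30 + 5328750)))*(-1/3134) = -22574/45185 + ((1/45166)/(48247 + 5328780))*(-1/3134) = -22574/45185 + ((1/45166)/5377027)*(-1/3134) = -22574/45185 + ((1/5377027)*(1/45166))*(-1/3134) = -22574/45185 + (1/242858801482)*(-1/3134) = -22574/45185 - 1/761119483844588 = -17181511228307774697/34391183877517708780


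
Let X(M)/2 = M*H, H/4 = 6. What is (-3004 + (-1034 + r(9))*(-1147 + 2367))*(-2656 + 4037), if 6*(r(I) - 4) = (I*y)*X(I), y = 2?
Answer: 444013596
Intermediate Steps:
H = 24 (H = 4*6 = 24)
X(M) = 48*M (X(M) = 2*(M*24) = 2*(24*M) = 48*M)
r(I) = 4 + 16*I² (r(I) = 4 + ((I*2)*(48*I))/6 = 4 + ((2*I)*(48*I))/6 = 4 + (96*I²)/6 = 4 + 16*I²)
(-3004 + (-1034 + r(9))*(-1147 + 2367))*(-2656 + 4037) = (-3004 + (-1034 + (4 + 16*9²))*(-1147 + 2367))*(-2656 + 4037) = (-3004 + (-1034 + (4 + 16*81))*1220)*1381 = (-3004 + (-1034 + (4 + 1296))*1220)*1381 = (-3004 + (-1034 + 1300)*1220)*1381 = (-3004 + 266*1220)*1381 = (-3004 + 324520)*1381 = 321516*1381 = 444013596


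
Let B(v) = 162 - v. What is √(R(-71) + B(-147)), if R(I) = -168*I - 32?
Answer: √12205 ≈ 110.48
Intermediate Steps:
R(I) = -32 - 168*I
√(R(-71) + B(-147)) = √((-32 - 168*(-71)) + (162 - 1*(-147))) = √((-32 + 11928) + (162 + 147)) = √(11896 + 309) = √12205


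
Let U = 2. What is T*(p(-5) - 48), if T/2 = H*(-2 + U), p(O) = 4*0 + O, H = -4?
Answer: 0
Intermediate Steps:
p(O) = O (p(O) = 0 + O = O)
T = 0 (T = 2*(-4*(-2 + 2)) = 2*(-4*0) = 2*0 = 0)
T*(p(-5) - 48) = 0*(-5 - 48) = 0*(-53) = 0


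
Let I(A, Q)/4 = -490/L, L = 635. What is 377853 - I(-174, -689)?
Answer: 47987723/127 ≈ 3.7786e+5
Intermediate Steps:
I(A, Q) = -392/127 (I(A, Q) = 4*(-490/635) = 4*(-490*1/635) = 4*(-98/127) = -392/127)
377853 - I(-174, -689) = 377853 - 1*(-392/127) = 377853 + 392/127 = 47987723/127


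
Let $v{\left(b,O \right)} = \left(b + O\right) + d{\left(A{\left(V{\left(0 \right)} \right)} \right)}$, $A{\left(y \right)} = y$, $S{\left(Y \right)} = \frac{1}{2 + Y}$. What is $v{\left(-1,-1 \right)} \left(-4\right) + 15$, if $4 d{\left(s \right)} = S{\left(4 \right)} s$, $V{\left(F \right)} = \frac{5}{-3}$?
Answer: $\frac{419}{18} \approx 23.278$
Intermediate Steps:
$V{\left(F \right)} = - \frac{5}{3}$ ($V{\left(F \right)} = 5 \left(- \frac{1}{3}\right) = - \frac{5}{3}$)
$d{\left(s \right)} = \frac{s}{24}$ ($d{\left(s \right)} = \frac{\frac{1}{2 + 4} s}{4} = \frac{\frac{1}{6} s}{4} = \frac{s}{24}$)
$v{\left(b,O \right)} = - \frac{5}{72} + O + b$ ($v{\left(b,O \right)} = \left(b + O\right) + \frac{1}{24} \left(- \frac{5}{3}\right) = \left(O + b\right) - \frac{5}{72} = - \frac{5}{72} + O + b$)
$v{\left(-1,-1 \right)} \left(-4\right) + 15 = \left(- \frac{5}{72} - 1 - 1\right) \left(-4\right) + 15 = \left(- \frac{149}{72}\right) \left(-4\right) + 15 = \frac{149}{18} + 15 = \frac{419}{18}$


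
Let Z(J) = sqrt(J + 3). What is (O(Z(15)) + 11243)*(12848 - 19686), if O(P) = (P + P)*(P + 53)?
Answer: -77125802 - 2174484*sqrt(2) ≈ -8.0201e+7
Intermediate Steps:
Z(J) = sqrt(3 + J)
O(P) = 2*P*(53 + P) (O(P) = (2*P)*(53 + P) = 2*P*(53 + P))
(O(Z(15)) + 11243)*(12848 - 19686) = (2*sqrt(3 + 15)*(53 + sqrt(3 + 15)) + 11243)*(12848 - 19686) = (2*sqrt(18)*(53 + sqrt(18)) + 11243)*(-6838) = (2*(3*sqrt(2))*(53 + 3*sqrt(2)) + 11243)*(-6838) = (6*sqrt(2)*(53 + 3*sqrt(2)) + 11243)*(-6838) = (11243 + 6*sqrt(2)*(53 + 3*sqrt(2)))*(-6838) = -76879634 - 41028*sqrt(2)*(53 + 3*sqrt(2))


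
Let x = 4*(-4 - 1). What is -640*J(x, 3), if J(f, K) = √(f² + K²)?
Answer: -640*√409 ≈ -12943.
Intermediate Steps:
x = -20 (x = 4*(-5) = -20)
J(f, K) = √(K² + f²)
-640*J(x, 3) = -640*√(3² + (-20)²) = -640*√(9 + 400) = -640*√409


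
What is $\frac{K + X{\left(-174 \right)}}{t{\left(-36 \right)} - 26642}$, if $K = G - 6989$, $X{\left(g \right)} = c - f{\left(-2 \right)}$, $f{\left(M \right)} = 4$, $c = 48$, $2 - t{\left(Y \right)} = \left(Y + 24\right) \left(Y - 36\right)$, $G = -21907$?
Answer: $\frac{7213}{6876} \approx 1.049$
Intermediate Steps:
$t{\left(Y \right)} = 2 - \left(-36 + Y\right) \left(24 + Y\right)$ ($t{\left(Y \right)} = 2 - \left(Y + 24\right) \left(Y - 36\right) = 2 - \left(24 + Y\right) \left(-36 + Y\right) = 2 - \left(-36 + Y\right) \left(24 + Y\right)$)
$X{\left(g \right)} = 44$ ($X{\left(g \right)} = 48 - 4 = 44$)
$K = -28896$ ($K = -21907 - 6989 = -28896$)
$\frac{K + X{\left(-174 \right)}}{t{\left(-36 \right)} - 26642} = \frac{-28896 + 44}{\left(866 - \left(-36\right)^{2} + 12 \left(-36\right)\right) - 26642} = - \frac{28852}{\left(866 - 1296 - 432\right) - 26642} = - \frac{28852}{-862 - 26642} = - \frac{28852}{-27504} = \left(-28852\right) \left(- \frac{1}{27504}\right) = \frac{7213}{6876}$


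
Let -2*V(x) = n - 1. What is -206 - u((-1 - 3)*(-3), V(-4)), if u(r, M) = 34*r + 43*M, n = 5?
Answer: -528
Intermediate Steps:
V(x) = -2 (V(x) = -(5 - 1)/2 = -½*4 = -2)
-206 - u((-1 - 3)*(-3), V(-4)) = -206 - (34*((-1 - 3)*(-3)) + 43*(-2)) = -206 - (34*(-4*(-3)) - 86) = -206 - (34*12 - 86) = -206 - (408 - 86) = -206 - 1*322 = -206 - 322 = -528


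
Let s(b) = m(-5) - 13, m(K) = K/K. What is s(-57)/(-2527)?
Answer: 12/2527 ≈ 0.0047487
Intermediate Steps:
m(K) = 1
s(b) = -12 (s(b) = 1 - 13 = -12)
s(-57)/(-2527) = -12/(-2527) = -12*(-1/2527) = 12/2527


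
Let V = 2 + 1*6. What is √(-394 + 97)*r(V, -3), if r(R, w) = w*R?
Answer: -72*I*√33 ≈ -413.61*I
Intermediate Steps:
V = 8 (V = 2 + 6 = 8)
r(R, w) = R*w
√(-394 + 97)*r(V, -3) = √(-394 + 97)*(8*(-3)) = √(-297)*(-24) = (3*I*√33)*(-24) = -72*I*√33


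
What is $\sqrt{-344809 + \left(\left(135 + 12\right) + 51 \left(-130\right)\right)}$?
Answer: $2 i \sqrt{87823} \approx 592.7 i$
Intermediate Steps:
$\sqrt{-344809 + \left(\left(135 + 12\right) + 51 \left(-130\right)\right)} = \sqrt{-344809 + \left(147 - 6630\right)} = \sqrt{-344809 - 6483} = \sqrt{-351292} = 2 i \sqrt{87823}$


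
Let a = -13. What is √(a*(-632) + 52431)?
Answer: √60647 ≈ 246.27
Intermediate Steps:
√(a*(-632) + 52431) = √(-13*(-632) + 52431) = √(8216 + 52431) = √60647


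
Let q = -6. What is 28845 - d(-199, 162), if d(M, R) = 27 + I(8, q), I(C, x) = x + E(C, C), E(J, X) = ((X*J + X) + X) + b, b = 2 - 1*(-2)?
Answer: 28740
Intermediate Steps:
b = 4 (b = 2 + 2 = 4)
E(J, X) = 4 + 2*X + J*X (E(J, X) = ((X*J + X) + X) + 4 = ((J*X + X) + X) + 4 = ((X + J*X) + X) + 4 = (2*X + J*X) + 4 = 4 + 2*X + J*X)
I(C, x) = 4 + x + C² + 2*C (I(C, x) = x + (4 + 2*C + C*C) = x + (4 + 2*C + C²) = x + (4 + C² + 2*C) = 4 + x + C² + 2*C)
d(M, R) = 105 (d(M, R) = 27 + (4 - 6 + 8² + 2*8) = 27 + (4 - 6 + 64 + 16) = 27 + 78 = 105)
28845 - d(-199, 162) = 28845 - 1*105 = 28845 - 105 = 28740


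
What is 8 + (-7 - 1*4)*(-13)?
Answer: 151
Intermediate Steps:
8 + (-7 - 1*4)*(-13) = 8 + (-7 - 4)*(-13) = 8 - 11*(-13) = 8 + 143 = 151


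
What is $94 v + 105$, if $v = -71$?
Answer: $-6569$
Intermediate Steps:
$94 v + 105 = 94 \left(-71\right) + 105 = -6674 + 105 = -6569$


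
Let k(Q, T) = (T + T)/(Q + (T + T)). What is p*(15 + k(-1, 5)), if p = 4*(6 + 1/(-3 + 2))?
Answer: 2900/9 ≈ 322.22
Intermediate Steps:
k(Q, T) = 2*T/(Q + 2*T) (k(Q, T) = (2*T)/(Q + 2*T) = 2*T/(Q + 2*T))
p = 20 (p = 4*(6 + 1/(-1)) = 4*(6 - 1) = 4*5 = 20)
p*(15 + k(-1, 5)) = 20*(15 + 2*5/(-1 + 2*5)) = 20*(15 + 2*5/(-1 + 10)) = 20*(15 + 2*5/9) = 20*(15 + 2*5*(1/9)) = 20*(15 + 10/9) = 20*(145/9) = 2900/9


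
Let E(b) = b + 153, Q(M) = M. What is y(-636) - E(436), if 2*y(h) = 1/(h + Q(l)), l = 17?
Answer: -729183/1238 ≈ -589.00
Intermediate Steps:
y(h) = 1/(2*(17 + h)) (y(h) = 1/(2*(h + 17)) = 1/(2*(17 + h)))
E(b) = 153 + b
y(-636) - E(436) = 1/(2*(17 - 636)) - (153 + 436) = (½)/(-619) - 1*589 = (½)*(-1/619) - 589 = -1/1238 - 589 = -729183/1238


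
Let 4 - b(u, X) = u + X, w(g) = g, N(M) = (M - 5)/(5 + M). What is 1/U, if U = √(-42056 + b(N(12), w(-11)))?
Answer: -I*√759373/178676 ≈ -0.0048771*I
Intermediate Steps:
N(M) = (-5 + M)/(5 + M)
b(u, X) = 4 - X - u (b(u, X) = 4 - (u + X) = 4 - (X + u) = 4 + (-X - u) = 4 - X - u)
U = 4*I*√759373/17 (U = √(-42056 + (4 - 1*(-11) - (-5 + 12)/(5 + 12))) = √(-42056 + (4 + 11 - 7/17)) = √(-42056 + 248/17) = √(-714704/17) = 4*I*√759373/17 ≈ 205.04*I)
1/U = 1/(4*I*√759373/17) = -I*√759373/178676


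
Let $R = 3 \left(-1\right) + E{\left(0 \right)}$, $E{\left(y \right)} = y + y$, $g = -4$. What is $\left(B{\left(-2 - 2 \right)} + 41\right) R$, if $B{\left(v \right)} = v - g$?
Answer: $-123$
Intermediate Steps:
$E{\left(y \right)} = 2 y$
$B{\left(v \right)} = 4 + v$ ($B{\left(v \right)} = v - -4 = v + 4 = 4 + v$)
$R = -3$ ($R = 3 \left(-1\right) + 2 \cdot 0 = -3 + 0 = -3$)
$\left(B{\left(-2 - 2 \right)} + 41\right) R = \left(\left(4 - 4\right) + 41\right) \left(-3\right) = \left(0 + 41\right) \left(-3\right) = 41 \left(-3\right) = -123$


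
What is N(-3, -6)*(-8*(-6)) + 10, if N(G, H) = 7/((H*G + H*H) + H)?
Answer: 17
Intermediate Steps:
N(G, H) = 7/(H + H² + G*H) (N(G, H) = 7/((G*H + H²) + H) = 7/((H² + G*H) + H) = 7/(H + H² + G*H))
N(-3, -6)*(-8*(-6)) + 10 = (7/(-6*(1 - 3 - 6)))*(-8*(-6)) + 10 = (7*(-⅙)/(-8))*48 + 10 = (7*(-⅙)*(-⅛))*48 + 10 = (7/48)*48 + 10 = 7 + 10 = 17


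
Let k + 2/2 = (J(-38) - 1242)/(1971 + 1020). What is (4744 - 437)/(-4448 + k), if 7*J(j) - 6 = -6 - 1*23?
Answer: -90175659/93157430 ≈ -0.96799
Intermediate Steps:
J(j) = -23/7 (J(j) = 6/7 + (-6 - 1*23)/7 = 6/7 + (-6 - 23)/7 = 6/7 + (⅐)*(-29) = 6/7 - 29/7 = -23/7)
k = -29654/20937 (k = -1 + (-23/7 - 1242)/(1971 + 1020) = -1 - 8717/7/2991 = -1 - 8717/7*1/2991 = -1 - 8717/20937 = -29654/20937 ≈ -1.4163)
(4744 - 437)/(-4448 + k) = (4744 - 437)/(-4448 - 29654/20937) = 4307/(-93157430/20937) = 4307*(-20937/93157430) = -90175659/93157430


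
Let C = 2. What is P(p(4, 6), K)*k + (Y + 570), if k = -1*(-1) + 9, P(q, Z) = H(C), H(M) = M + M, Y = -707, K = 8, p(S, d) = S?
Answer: -97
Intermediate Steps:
H(M) = 2*M
P(q, Z) = 4 (P(q, Z) = 2*2 = 4)
k = 10 (k = 1 + 9 = 10)
P(p(4, 6), K)*k + (Y + 570) = 4*10 + (-707 + 570) = 40 - 137 = -97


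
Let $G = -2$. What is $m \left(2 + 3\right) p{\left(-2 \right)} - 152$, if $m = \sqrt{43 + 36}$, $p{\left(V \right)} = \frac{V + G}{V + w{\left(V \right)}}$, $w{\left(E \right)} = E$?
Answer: $-152 + 5 \sqrt{79} \approx -107.56$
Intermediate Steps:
$p{\left(V \right)} = \frac{-2 + V}{2 V}$ ($p{\left(V \right)} = \frac{V - 2}{V + V} = \frac{-2 + V}{2 V}$)
$m = \sqrt{79} \approx 8.8882$
$m \left(2 + 3\right) p{\left(-2 \right)} - 152 = \sqrt{79} \left(2 + 3\right) \frac{-2 - 2}{2 \left(-2\right)} - 152 = \sqrt{79} \cdot 5 \cdot \frac{1}{2} \left(- \frac{1}{2}\right) \left(-4\right) - 152 = \sqrt{79} \cdot 5 \cdot 1 - 152 = \sqrt{79} \cdot 5 - 152 = 5 \sqrt{79} - 152 = -152 + 5 \sqrt{79}$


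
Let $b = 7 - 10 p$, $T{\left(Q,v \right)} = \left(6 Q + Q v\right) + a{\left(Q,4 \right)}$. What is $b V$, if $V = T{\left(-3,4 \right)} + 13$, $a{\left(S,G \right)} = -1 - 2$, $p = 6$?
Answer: $1060$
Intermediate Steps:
$a{\left(S,G \right)} = -3$
$T{\left(Q,v \right)} = -3 + 6 Q + Q v$ ($T{\left(Q,v \right)} = \left(6 Q + Q v\right) - 3 = -3 + 6 Q + Q v$)
$b = -53$ ($b = 7 - 60 = -53$)
$V = -20$ ($V = \left(-3 + 6 \left(-3\right) - 12\right) + 13 = \left(-3 - 18 - 12\right) + 13 = -33 + 13 = -20$)
$b V = \left(-53\right) \left(-20\right) = 1060$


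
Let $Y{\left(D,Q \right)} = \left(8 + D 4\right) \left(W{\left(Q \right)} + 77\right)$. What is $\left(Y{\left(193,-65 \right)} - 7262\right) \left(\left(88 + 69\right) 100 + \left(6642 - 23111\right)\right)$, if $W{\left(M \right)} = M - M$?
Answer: $-40601662$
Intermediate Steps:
$W{\left(M \right)} = 0$
$Y{\left(D,Q \right)} = 616 + 308 D$ ($Y{\left(D,Q \right)} = \left(8 + D 4\right) \left(0 + 77\right) = \left(8 + 4 D\right) 77 = 616 + 308 D$)
$\left(Y{\left(193,-65 \right)} - 7262\right) \left(\left(88 + 69\right) 100 + \left(6642 - 23111\right)\right) = \left(\left(616 + 308 \cdot 193\right) - 7262\right) \left(\left(88 + 69\right) 100 + \left(6642 - 23111\right)\right) = \left(\left(616 + 59444\right) - 7262\right) \left(157 \cdot 100 - 16469\right) = \left(60060 - 7262\right) \left(15700 - 16469\right) = 52798 \left(-769\right) = -40601662$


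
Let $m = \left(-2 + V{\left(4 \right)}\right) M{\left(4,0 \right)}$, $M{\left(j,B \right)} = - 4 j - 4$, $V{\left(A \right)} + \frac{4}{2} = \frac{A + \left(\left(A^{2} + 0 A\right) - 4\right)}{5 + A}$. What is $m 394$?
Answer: $\frac{157600}{9} \approx 17511.0$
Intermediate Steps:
$V{\left(A \right)} = -2 + \frac{-4 + A + A^{2}}{5 + A}$ ($V{\left(A \right)} = -2 + \frac{A + \left(\left(A^{2} + 0 A\right) - 4\right)}{5 + A} = -2 + \frac{A + \left(\left(A^{2} + 0\right) - 4\right)}{5 + A} = -2 + \frac{A + \left(A^{2} - 4\right)}{5 + A} = -2 + \frac{A + \left(-4 + A^{2}\right)}{5 + A} = -2 + \frac{-4 + A + A^{2}}{5 + A}$)
$M{\left(j,B \right)} = -4 - 4 j$
$m = \frac{400}{9}$ ($m = \left(-2 + \frac{-14 + 4^{2} - 4}{5 + 4}\right) \left(-4 - 16\right) = \left(-2 + \frac{-14 + 16 - 4}{9}\right) \left(-4 - 16\right) = \left(-2 + \frac{1}{9} \left(-2\right)\right) \left(-20\right) = \left(-2 - \frac{2}{9}\right) \left(-20\right) = \left(- \frac{20}{9}\right) \left(-20\right) = \frac{400}{9} \approx 44.444$)
$m 394 = \frac{400}{9} \cdot 394 = \frac{157600}{9}$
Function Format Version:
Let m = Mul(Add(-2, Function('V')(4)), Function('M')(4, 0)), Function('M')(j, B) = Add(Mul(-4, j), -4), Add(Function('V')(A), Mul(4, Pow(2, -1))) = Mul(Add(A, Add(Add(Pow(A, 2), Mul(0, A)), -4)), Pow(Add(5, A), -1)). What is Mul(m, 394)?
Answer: Rational(157600, 9) ≈ 17511.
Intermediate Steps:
Function('V')(A) = Add(-2, Mul(Pow(Add(5, A), -1), Add(-4, A, Pow(A, 2)))) (Function('V')(A) = Add(-2, Mul(Add(A, Add(Add(Pow(A, 2), Mul(0, A)), -4)), Pow(Add(5, A), -1))) = Add(-2, Mul(Add(A, Add(Add(Pow(A, 2), 0), -4)), Pow(Add(5, A), -1))) = Add(-2, Mul(Add(A, Add(Pow(A, 2), -4)), Pow(Add(5, A), -1))) = Add(-2, Mul(Add(A, Add(-4, Pow(A, 2))), Pow(Add(5, A), -1))) = Add(-2, Mul(Add(-4, A, Pow(A, 2)), Pow(Add(5, A), -1))) = Add(-2, Mul(Pow(Add(5, A), -1), Add(-4, A, Pow(A, 2)))))
Function('M')(j, B) = Add(-4, Mul(-4, j))
m = Rational(400, 9) (m = Mul(Add(-2, Mul(Pow(Add(5, 4), -1), Add(-14, Pow(4, 2), Mul(-1, 4)))), Add(-4, Mul(-4, 4))) = Mul(Add(-2, Mul(Pow(9, -1), Add(-14, 16, -4))), Add(-4, -16)) = Mul(Add(-2, Mul(Rational(1, 9), -2)), -20) = Mul(Add(-2, Rational(-2, 9)), -20) = Mul(Rational(-20, 9), -20) = Rational(400, 9) ≈ 44.444)
Mul(m, 394) = Mul(Rational(400, 9), 394) = Rational(157600, 9)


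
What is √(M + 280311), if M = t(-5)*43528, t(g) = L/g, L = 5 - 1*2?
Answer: 9*√78455/5 ≈ 504.18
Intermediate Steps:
L = 3 (L = 5 - 2 = 3)
t(g) = 3/g
M = -130584/5 (M = (3/(-5))*43528 = (3*(-⅕))*43528 = -⅗*43528 = -130584/5 ≈ -26117.)
√(M + 280311) = √(-130584/5 + 280311) = √(1270971/5) = 9*√78455/5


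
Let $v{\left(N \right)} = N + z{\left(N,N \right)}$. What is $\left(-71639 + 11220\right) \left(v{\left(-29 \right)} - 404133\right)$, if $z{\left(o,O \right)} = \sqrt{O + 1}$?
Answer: $24419063878 - 120838 i \sqrt{7} \approx 2.4419 \cdot 10^{10} - 3.1971 \cdot 10^{5} i$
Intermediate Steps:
$z{\left(o,O \right)} = \sqrt{1 + O}$
$v{\left(N \right)} = N + \sqrt{1 + N}$
$\left(-71639 + 11220\right) \left(v{\left(-29 \right)} - 404133\right) = \left(-71639 + 11220\right) \left(\left(-29 + \sqrt{1 - 29}\right) - 404133\right) = - 60419 \left(\left(-29 + \sqrt{-28}\right) - 404133\right) = - 60419 \left(\left(-29 + 2 i \sqrt{7}\right) - 404133\right) = - 60419 \left(-404162 + 2 i \sqrt{7}\right) = 24419063878 - 120838 i \sqrt{7}$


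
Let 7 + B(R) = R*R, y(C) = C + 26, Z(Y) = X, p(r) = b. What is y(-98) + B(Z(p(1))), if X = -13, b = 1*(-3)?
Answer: 90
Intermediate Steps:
b = -3
p(r) = -3
Z(Y) = -13
y(C) = 26 + C
B(R) = -7 + R² (B(R) = -7 + R*R = -7 + R²)
y(-98) + B(Z(p(1))) = (26 - 98) + (-7 + (-13)²) = -72 + (-7 + 169) = -72 + 162 = 90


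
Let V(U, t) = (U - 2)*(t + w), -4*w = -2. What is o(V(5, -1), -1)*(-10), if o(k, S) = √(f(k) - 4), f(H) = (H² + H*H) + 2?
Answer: -5*√10 ≈ -15.811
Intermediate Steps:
w = ½ (w = -¼*(-2) = ½ ≈ 0.50000)
f(H) = 2 + 2*H² (f(H) = (H² + H²) + 2 = 2*H² + 2 = 2 + 2*H²)
V(U, t) = (½ + t)*(-2 + U) (V(U, t) = (U - 2)*(t + ½) = (-2 + U)*(½ + t) = (½ + t)*(-2 + U))
o(k, S) = √(-2 + 2*k²) (o(k, S) = √((2 + 2*k²) - 4) = √(-2 + 2*k²))
o(V(5, -1), -1)*(-10) = √(-2 + 2*(-1 + (½)*5 - 2*(-1) + 5*(-1))²)*(-10) = √(-2 + 2*(-1 + 5/2 + 2 - 5)²)*(-10) = √(-2 + 2*(-3/2)²)*(-10) = √(-2 + 2*(9/4))*(-10) = √(-2 + 9/2)*(-10) = √(5/2)*(-10) = (√10/2)*(-10) = -5*√10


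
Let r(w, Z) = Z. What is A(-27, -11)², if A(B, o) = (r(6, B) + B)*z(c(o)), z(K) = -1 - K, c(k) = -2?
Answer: 2916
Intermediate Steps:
A(B, o) = 2*B (A(B, o) = (B + B)*(-1 - 1*(-2)) = (2*B)*(-1 + 2) = (2*B)*1 = 2*B)
A(-27, -11)² = (2*(-27))² = (-54)² = 2916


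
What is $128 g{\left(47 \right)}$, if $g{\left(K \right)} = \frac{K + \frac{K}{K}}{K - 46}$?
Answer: $6144$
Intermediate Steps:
$g{\left(K \right)} = \frac{1 + K}{-46 + K}$ ($g{\left(K \right)} = \frac{K + 1}{-46 + K} = \frac{1 + K}{-46 + K}$)
$128 g{\left(47 \right)} = 128 \frac{1 + 47}{-46 + 47} = 128 \cdot 1^{-1} \cdot 48 = 128 \cdot 1 \cdot 48 = 128 \cdot 48 = 6144$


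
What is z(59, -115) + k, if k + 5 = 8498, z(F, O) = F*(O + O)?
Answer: -5077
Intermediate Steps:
z(F, O) = 2*F*O (z(F, O) = F*(2*O) = 2*F*O)
k = 8493 (k = -5 + 8498 = 8493)
z(59, -115) + k = 2*59*(-115) + 8493 = -13570 + 8493 = -5077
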